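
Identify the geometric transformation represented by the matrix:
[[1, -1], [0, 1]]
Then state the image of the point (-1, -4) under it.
horizontal shear with factor -1; image of (-1, -4) is (3, -4)

The matrix [[1, k], [0, 1]] sends (x, y) to (x + -1y, y), leaving the y-coordinate fixed: a horizontal shear.
The matrix [[1, -1], [0, 1]] represents: horizontal shear with factor -1.
Applying it to (-1, -4): [1·-1 + -1·-4, 0·-1 + 1·-4] = (3, -4).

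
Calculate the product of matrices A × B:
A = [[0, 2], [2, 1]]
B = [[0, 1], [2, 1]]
[[4, 2], [2, 3]]

Matrix multiplication:
C[0][0] = 0×0 + 2×2 = 4
C[0][1] = 0×1 + 2×1 = 2
C[1][0] = 2×0 + 1×2 = 2
C[1][1] = 2×1 + 1×1 = 3
Result: [[4, 2], [2, 3]]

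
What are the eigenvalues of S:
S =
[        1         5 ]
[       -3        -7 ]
λ = -4, -2

Solve det(S - λI) = 0. For a 2×2 matrix the characteristic equation is λ² - (trace)λ + det = 0.
trace(S) = a + d = 1 - 7 = -6.
det(S) = a*d - b*c = (1)*(-7) - (5)*(-3) = -7 + 15 = 8.
Characteristic equation: λ² - (-6)λ + (8) = 0.
Discriminant = (-6)² - 4*(8) = 36 - 32 = 4.
λ = (-6 ± √4) / 2 = (-6 ± 2) / 2 = -4, -2.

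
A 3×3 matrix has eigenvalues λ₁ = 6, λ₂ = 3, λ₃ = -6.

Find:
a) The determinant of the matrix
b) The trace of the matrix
det = -108, trace = 3

Two standard eigenvalue identities:
- det(A) equals the product of the eigenvalues (counted with multiplicity).
- trace(A) equals the sum of the eigenvalues.
det(A) = (6)*(3)*(-6) = -108.
trace(A) = 6 + 3 - 6 = 3.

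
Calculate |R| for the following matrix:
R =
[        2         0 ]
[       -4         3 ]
det(R) = 6

For a 2×2 matrix [[a, b], [c, d]], det = a*d - b*c.
det(R) = (2)*(3) - (0)*(-4) = 6 - 0 = 6.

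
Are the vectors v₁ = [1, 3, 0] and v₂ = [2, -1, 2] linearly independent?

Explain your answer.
Yes, linearly independent

Two vectors are linearly dependent iff one is a scalar multiple of the other.
No single scalar k satisfies v₂ = k·v₁ (the ratios of corresponding entries disagree), so v₁ and v₂ are linearly independent.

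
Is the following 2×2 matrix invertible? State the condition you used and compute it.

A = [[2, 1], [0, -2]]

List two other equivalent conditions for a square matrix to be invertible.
Yes, invertible; det(A) = -4 ≠ 0. Equivalent conditions: rank(A) = 2; Ax = 0 has only the trivial solution; 0 is not an eigenvalue; the columns of A are linearly independent.

To check invertibility, compute det(A).
The given matrix is triangular, so det(A) equals the product of its diagonal entries = -4 ≠ 0.
Since det(A) ≠ 0, A is invertible.
Equivalent conditions for a square matrix A to be invertible:
- rank(A) = 2 (full rank).
- The homogeneous system Ax = 0 has only the trivial solution x = 0.
- 0 is not an eigenvalue of A.
- The columns (equivalently rows) of A are linearly independent.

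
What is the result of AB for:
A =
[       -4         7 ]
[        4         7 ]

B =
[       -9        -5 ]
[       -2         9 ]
AB =
[       22        83 ]
[      -50        43 ]

Matrix multiplication: (AB)[i][j] = sum over k of A[i][k] * B[k][j].
  (AB)[0][0] = (-4)*(-9) + (7)*(-2) = 22
  (AB)[0][1] = (-4)*(-5) + (7)*(9) = 83
  (AB)[1][0] = (4)*(-9) + (7)*(-2) = -50
  (AB)[1][1] = (4)*(-5) + (7)*(9) = 43
AB =
[       22        83 ]
[      -50        43 ]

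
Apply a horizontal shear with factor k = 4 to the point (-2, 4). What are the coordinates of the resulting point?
(14, 4)

Shear matrix for horizontal shear with factor k = 4:
[[1, 4], [0, 1]]
Result: (-2, 4) → (14, 4)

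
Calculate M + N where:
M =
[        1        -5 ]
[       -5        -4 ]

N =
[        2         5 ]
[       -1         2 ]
M + N =
[        3         0 ]
[       -6        -2 ]

Matrix addition is elementwise: (M+N)[i][j] = M[i][j] + N[i][j].
  (M+N)[0][0] = (1) + (2) = 3
  (M+N)[0][1] = (-5) + (5) = 0
  (M+N)[1][0] = (-5) + (-1) = -6
  (M+N)[1][1] = (-4) + (2) = -2
M + N =
[        3         0 ]
[       -6        -2 ]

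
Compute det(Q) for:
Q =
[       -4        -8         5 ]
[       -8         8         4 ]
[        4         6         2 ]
det(Q) = -624

Expand along row 0 (cofactor expansion): det(Q) = a*(e*i - f*h) - b*(d*i - f*g) + c*(d*h - e*g), where the 3×3 is [[a, b, c], [d, e, f], [g, h, i]].
Minor M_00 = (8)*(2) - (4)*(6) = 16 - 24 = -8.
Minor M_01 = (-8)*(2) - (4)*(4) = -16 - 16 = -32.
Minor M_02 = (-8)*(6) - (8)*(4) = -48 - 32 = -80.
det(Q) = (-4)*(-8) - (-8)*(-32) + (5)*(-80) = 32 - 256 - 400 = -624.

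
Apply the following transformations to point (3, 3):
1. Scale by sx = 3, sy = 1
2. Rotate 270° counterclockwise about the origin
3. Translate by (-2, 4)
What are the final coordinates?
(1, -5)

Step 1: Scale → (9, 3)
Step 2: Rotate 270° → (3, -9)
Step 3: Translate → (1, -5)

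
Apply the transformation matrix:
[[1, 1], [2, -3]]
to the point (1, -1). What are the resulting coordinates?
(0, 5)

Matrix multiplication:
[[1, 1], [2, -3]] × [1, -1]ᵀ
= [1×1 + 1×-1, 2×1 + -3×-1]ᵀ
= [0.0000, 5.0000]ᵀ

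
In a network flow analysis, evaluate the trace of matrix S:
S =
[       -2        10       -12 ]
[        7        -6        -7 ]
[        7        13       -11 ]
tr(S) = -2 - 6 - 11 = -19

The trace of a square matrix is the sum of its diagonal entries.
Diagonal entries of S: S[0][0] = -2, S[1][1] = -6, S[2][2] = -11.
tr(S) = -2 - 6 - 11 = -19.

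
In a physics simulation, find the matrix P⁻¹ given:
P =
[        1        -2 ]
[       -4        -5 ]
det(P) = -13
P⁻¹ =
[     5/13     -2/13 ]
[    -4/13     -1/13 ]

For a 2×2 matrix P = [[a, b], [c, d]] with det(P) ≠ 0, P⁻¹ = (1/det(P)) * [[d, -b], [-c, a]].
det(P) = (1)*(-5) - (-2)*(-4) = -5 - 8 = -13.
P⁻¹ = (1/-13) * [[-5, 2], [4, 1]].
Dividing each entry by -13 and reducing:
P⁻¹ =
[     5/13     -2/13 ]
[    -4/13     -1/13 ]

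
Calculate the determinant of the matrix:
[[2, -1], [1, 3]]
7

For a 2×2 matrix [[a, b], [c, d]], det = ad - bc
det = (2)(3) - (-1)(1) = 6 - -1 = 7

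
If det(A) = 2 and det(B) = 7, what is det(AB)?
14

Use the multiplicative property of determinants: det(AB) = det(A)*det(B).
det(AB) = (2)*(7) = 14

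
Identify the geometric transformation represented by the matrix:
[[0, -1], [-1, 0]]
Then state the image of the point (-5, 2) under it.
reflection across the line y = -x; image of (-5, 2) is (-2, 5)

This is a symmetric orthogonal matrix with determinant -1, which characterizes a reflection in ℝ².
The matrix [[0, -1], [-1, 0]] represents: reflection across the line y = -x.
Applying it to (-5, 2): [0·-5 + -1·2, -1·-5 + 0·2] = (-2, 5).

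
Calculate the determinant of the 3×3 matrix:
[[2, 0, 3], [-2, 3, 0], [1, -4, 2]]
27

Expansion along first row:
det = 2·det([[3,0],[-4,2]]) - 0·det([[-2,0],[1,2]]) + 3·det([[-2,3],[1,-4]])
    = 2·(3·2 - 0·-4) - 0·(-2·2 - 0·1) + 3·(-2·-4 - 3·1)
    = 2·6 - 0·-4 + 3·5
    = 12 + 0 + 15 = 27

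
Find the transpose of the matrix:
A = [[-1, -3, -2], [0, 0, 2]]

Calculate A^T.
[[-1, 0], [-3, 0], [-2, 2]]

The transpose sends entry (i,j) to (j,i); rows become columns.
Row 0 of A: [-1, -3, -2] -> column 0 of A^T.
Row 1 of A: [0, 0, 2] -> column 1 of A^T.
A^T = [[-1, 0], [-3, 0], [-2, 2]]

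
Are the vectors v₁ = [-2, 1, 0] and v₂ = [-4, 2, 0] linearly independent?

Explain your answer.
No, linearly dependent (v₂ = 2·v₁)

Check whether there is a scalar k with v₂ = k·v₁.
Comparing components, k = 2 satisfies 2·[-2, 1, 0] = [-4, 2, 0].
Since v₂ is a scalar multiple of v₁, the two vectors are linearly dependent.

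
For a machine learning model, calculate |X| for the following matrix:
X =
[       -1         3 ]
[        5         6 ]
det(X) = -21

For a 2×2 matrix [[a, b], [c, d]], det = a*d - b*c.
det(X) = (-1)*(6) - (3)*(5) = -6 - 15 = -21.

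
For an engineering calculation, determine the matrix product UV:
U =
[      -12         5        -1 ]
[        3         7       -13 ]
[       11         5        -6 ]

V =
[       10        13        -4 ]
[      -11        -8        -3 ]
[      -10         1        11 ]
UV =
[     -165      -197        22 ]
[       83       -30      -176 ]
[      115        97      -125 ]

Matrix multiplication: (UV)[i][j] = sum over k of U[i][k] * V[k][j].
  (UV)[0][0] = (-12)*(10) + (5)*(-11) + (-1)*(-10) = -165
  (UV)[0][1] = (-12)*(13) + (5)*(-8) + (-1)*(1) = -197
  (UV)[0][2] = (-12)*(-4) + (5)*(-3) + (-1)*(11) = 22
  (UV)[1][0] = (3)*(10) + (7)*(-11) + (-13)*(-10) = 83
  (UV)[1][1] = (3)*(13) + (7)*(-8) + (-13)*(1) = -30
  (UV)[1][2] = (3)*(-4) + (7)*(-3) + (-13)*(11) = -176
  (UV)[2][0] = (11)*(10) + (5)*(-11) + (-6)*(-10) = 115
  (UV)[2][1] = (11)*(13) + (5)*(-8) + (-6)*(1) = 97
  (UV)[2][2] = (11)*(-4) + (5)*(-3) + (-6)*(11) = -125
UV =
[     -165      -197        22 ]
[       83       -30      -176 ]
[      115        97      -125 ]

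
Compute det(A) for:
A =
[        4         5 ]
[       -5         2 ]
det(A) = 33

For a 2×2 matrix [[a, b], [c, d]], det = a*d - b*c.
det(A) = (4)*(2) - (5)*(-5) = 8 + 25 = 33.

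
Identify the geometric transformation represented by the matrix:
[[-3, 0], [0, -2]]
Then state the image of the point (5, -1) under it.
non-uniform scaling by (-3, -2); image of (5, -1) is (-15, 2)

This is diagonal with distinct entries, so it scales the x-axis by -3 and the y-axis by -2.
The matrix [[-3, 0], [0, -2]] represents: non-uniform scaling by (-3, -2).
Applying it to (5, -1): [-3·5 + 0·-1, 0·5 + -2·-1] = (-15, 2).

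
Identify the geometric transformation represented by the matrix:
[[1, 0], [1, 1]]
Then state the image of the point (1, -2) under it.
vertical shear with factor 1; image of (1, -2) is (1, -1)

The matrix [[1, 0], [k, 1]] sends (x, y) to (x, 1x + y), leaving the x-coordinate fixed: a vertical shear.
The matrix [[1, 0], [1, 1]] represents: vertical shear with factor 1.
Applying it to (1, -2): [1·1 + 0·-2, 1·1 + 1·-2] = (1, -1).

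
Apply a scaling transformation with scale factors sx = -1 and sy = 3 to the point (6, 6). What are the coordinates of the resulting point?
(-6, 18)

Scaling matrix:
[[-1, 0], [0, 3]]
Result: (6 × -1, 6 × 3) = (-6, 18)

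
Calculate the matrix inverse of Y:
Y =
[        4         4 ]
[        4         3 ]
det(Y) = -4
Y⁻¹ =
[     -3/4         1 ]
[        1        -1 ]

For a 2×2 matrix Y = [[a, b], [c, d]] with det(Y) ≠ 0, Y⁻¹ = (1/det(Y)) * [[d, -b], [-c, a]].
det(Y) = (4)*(3) - (4)*(4) = 12 - 16 = -4.
Y⁻¹ = (1/-4) * [[3, -4], [-4, 4]].
Dividing each entry by -4 and reducing:
Y⁻¹ =
[     -3/4         1 ]
[        1        -1 ]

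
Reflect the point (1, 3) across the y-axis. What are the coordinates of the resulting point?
(-1, 3)

Reflection across y-axis: (1, 3) → (-1, 3)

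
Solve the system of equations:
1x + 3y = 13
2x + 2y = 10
x = 1, y = 4

Use elimination (row reduction):
Equation 1: 1x + 3y = 13.
Equation 2: 2x + 2y = 10.
Multiply Eq1 by 2 and Eq2 by 1: 2x + 6y = 26;  2x + 2y = 10.
Subtract: (-4)y = -16, so y = 4.
Back-substitute into Eq1: 1x + 3*(4) = 13, so x = 1.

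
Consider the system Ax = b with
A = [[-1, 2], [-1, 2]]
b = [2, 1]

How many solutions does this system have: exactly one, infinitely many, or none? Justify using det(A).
No solution

det(A) = (-1)*(2) - (2)*(-1) = 0, so A is singular.
The column space of A is span(column 1) = span([-1, -1]).
b = [2, 1] is not a scalar multiple of column 1, so b ∉ column space and the system is inconsistent — no solution.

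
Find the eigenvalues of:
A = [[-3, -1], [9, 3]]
λ = 0, 0

Solve det(A - λI) = 0. For a 2×2 matrix this is λ² - (trace)λ + det = 0.
trace(A) = -3 + 3 = 0.
det(A) = (-3)*(3) - (-1)*(9) = -9 + 9 = 0.
Characteristic equation: λ² - (0)λ + (0) = 0.
Discriminant: (0)² - 4*(0) = 0 - 0 = 0.
Roots: λ = (0 ± √0) / 2 = 0, 0.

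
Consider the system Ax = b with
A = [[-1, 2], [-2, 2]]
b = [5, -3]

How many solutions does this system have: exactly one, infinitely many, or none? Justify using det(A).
Exactly one solution

Compute det(A) = (-1)*(2) - (2)*(-2) = 2.
Because det(A) ≠ 0, A is invertible and Ax = b has a unique solution for every b (here x = A⁻¹ b).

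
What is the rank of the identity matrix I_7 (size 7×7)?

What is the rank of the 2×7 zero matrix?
rank(I_7) = 7, rank(0) = 0

The identity I_7 has 7 columns that are the standard basis vectors e_1, …, e_7. These are linearly independent, so all 7 columns are pivots and rank(I_7) = 7.
The 2×7 zero matrix has every entry zero, so every row is the zero row and there are no pivots; rank(0) = 0.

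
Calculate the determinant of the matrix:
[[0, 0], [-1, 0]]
0

For a 2×2 matrix [[a, b], [c, d]], det = ad - bc
det = (0)(0) - (0)(-1) = 0 - 0 = 0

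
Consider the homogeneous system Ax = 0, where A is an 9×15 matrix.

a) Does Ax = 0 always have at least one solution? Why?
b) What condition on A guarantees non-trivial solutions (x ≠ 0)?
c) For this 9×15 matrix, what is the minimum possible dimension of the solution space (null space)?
a) Yes, x = 0 is always a solution. b) When A has linearly dependent columns (rank < n). c) Minimum nullity = 6.

a) x = 0 satisfies A·0 = 0, so the zero vector is always a solution.
b) Non-trivial solutions exist iff the columns of A are linearly dependent, equivalently rank(A) < n (the number of columns).
c) By rank-nullity, rank(A) + nullity(A) = n = 15. Since A has only 9 rows, rank(A) ≤ 9, so nullity(A) ≥ 15 - 9 = 6.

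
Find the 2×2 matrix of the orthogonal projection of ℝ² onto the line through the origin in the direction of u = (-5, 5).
[[1/2, -1/2], [-1/2, 1/2]]

The orthogonal projection onto the line spanned by a nonzero vector u = (a, b) has matrix P = (u uᵀ) / (uᵀ u) = (1/(a² + b²)) · [[a², ab], [ab, b²]].
Here u = (-5, 5), so a² + b² = 25 + 25 = 50.
P = (1/50) · [[25, -25], [-25, 25]] = [[1/2, -1/2], [-1/2, 1/2]].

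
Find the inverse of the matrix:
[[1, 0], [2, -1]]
[[1, 0], [2, -1]]

For [[a,b],[c,d]], inverse = (1/det)·[[d,-b],[-c,a]]
det = 1·-1 - 0·2 = -1
Inverse = (1/-1)·[[-1, 0], [-2, 1]]
        = [[1, 0], [2, -1]]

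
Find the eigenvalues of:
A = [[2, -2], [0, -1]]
λ = -1, 2

Solve det(A - λI) = 0. For a 2×2 matrix this is λ² - (trace)λ + det = 0.
trace(A) = 2 - 1 = 1.
det(A) = (2)*(-1) - (-2)*(0) = -2 - 0 = -2.
Characteristic equation: λ² - (1)λ + (-2) = 0.
Discriminant: (1)² - 4*(-2) = 1 + 8 = 9.
Roots: λ = (1 ± √9) / 2 = -1, 2.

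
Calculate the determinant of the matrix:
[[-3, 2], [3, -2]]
0

For a 2×2 matrix [[a, b], [c, d]], det = ad - bc
det = (-3)(-2) - (2)(3) = 6 - 6 = 0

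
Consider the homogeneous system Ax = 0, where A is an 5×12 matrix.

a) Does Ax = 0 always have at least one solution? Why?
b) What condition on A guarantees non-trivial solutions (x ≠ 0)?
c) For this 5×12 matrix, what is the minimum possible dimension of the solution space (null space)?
a) Yes, x = 0 is always a solution. b) When A has linearly dependent columns (rank < n). c) Minimum nullity = 7.

a) x = 0 satisfies A·0 = 0, so the zero vector is always a solution.
b) Non-trivial solutions exist iff the columns of A are linearly dependent, equivalently rank(A) < n (the number of columns).
c) By rank-nullity, rank(A) + nullity(A) = n = 12. Since A has only 5 rows, rank(A) ≤ 5, so nullity(A) ≥ 12 - 5 = 7.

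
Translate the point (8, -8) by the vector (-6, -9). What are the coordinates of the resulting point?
(2, -17)

Translation by (-6, -9):
x' = 8 + -6 = 2
y' = -8 + -9 = -17
Homogeneous matrix: [[1, 0, -6], [0, 1, -9], [0, 0, 1]]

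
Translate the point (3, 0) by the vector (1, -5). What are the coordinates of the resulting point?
(4, -5)

Translation by (1, -5):
x' = 3 + 1 = 4
y' = 0 + -5 = -5
Homogeneous matrix: [[1, 0, 1], [0, 1, -5], [0, 0, 1]]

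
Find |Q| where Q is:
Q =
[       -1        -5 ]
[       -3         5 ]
det(Q) = -20

For a 2×2 matrix [[a, b], [c, d]], det = a*d - b*c.
det(Q) = (-1)*(5) - (-5)*(-3) = -5 - 15 = -20.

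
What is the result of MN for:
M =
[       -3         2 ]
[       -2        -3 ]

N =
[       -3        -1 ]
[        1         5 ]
MN =
[       11        13 ]
[        3       -13 ]

Matrix multiplication: (MN)[i][j] = sum over k of M[i][k] * N[k][j].
  (MN)[0][0] = (-3)*(-3) + (2)*(1) = 11
  (MN)[0][1] = (-3)*(-1) + (2)*(5) = 13
  (MN)[1][0] = (-2)*(-3) + (-3)*(1) = 3
  (MN)[1][1] = (-2)*(-1) + (-3)*(5) = -13
MN =
[       11        13 ]
[        3       -13 ]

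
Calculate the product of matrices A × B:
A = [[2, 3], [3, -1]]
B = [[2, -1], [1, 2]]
[[7, 4], [5, -5]]

Matrix multiplication:
C[0][0] = 2×2 + 3×1 = 7
C[0][1] = 2×-1 + 3×2 = 4
C[1][0] = 3×2 + -1×1 = 5
C[1][1] = 3×-1 + -1×2 = -5
Result: [[7, 4], [5, -5]]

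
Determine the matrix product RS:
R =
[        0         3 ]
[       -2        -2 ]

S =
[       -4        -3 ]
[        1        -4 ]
RS =
[        3       -12 ]
[        6        14 ]

Matrix multiplication: (RS)[i][j] = sum over k of R[i][k] * S[k][j].
  (RS)[0][0] = (0)*(-4) + (3)*(1) = 3
  (RS)[0][1] = (0)*(-3) + (3)*(-4) = -12
  (RS)[1][0] = (-2)*(-4) + (-2)*(1) = 6
  (RS)[1][1] = (-2)*(-3) + (-2)*(-4) = 14
RS =
[        3       -12 ]
[        6        14 ]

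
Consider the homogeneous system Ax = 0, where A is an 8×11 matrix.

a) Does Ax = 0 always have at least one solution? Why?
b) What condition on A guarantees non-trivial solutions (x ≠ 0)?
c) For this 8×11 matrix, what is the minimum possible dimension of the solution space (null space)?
a) Yes, x = 0 is always a solution. b) When A has linearly dependent columns (rank < n). c) Minimum nullity = 3.

a) x = 0 satisfies A·0 = 0, so the zero vector is always a solution.
b) Non-trivial solutions exist iff the columns of A are linearly dependent, equivalently rank(A) < n (the number of columns).
c) By rank-nullity, rank(A) + nullity(A) = n = 11. Since A has only 8 rows, rank(A) ≤ 8, so nullity(A) ≥ 11 - 8 = 3.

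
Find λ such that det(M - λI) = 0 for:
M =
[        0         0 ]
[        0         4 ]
λ = 0, 4

Solve det(M - λI) = 0. For a 2×2 matrix the characteristic equation is λ² - (trace)λ + det = 0.
trace(M) = a + d = 0 + 4 = 4.
det(M) = a*d - b*c = (0)*(4) - (0)*(0) = 0 - 0 = 0.
Characteristic equation: λ² - (4)λ + (0) = 0.
Discriminant = (4)² - 4*(0) = 16 - 0 = 16.
λ = (4 ± √16) / 2 = (4 ± 4) / 2 = 0, 4.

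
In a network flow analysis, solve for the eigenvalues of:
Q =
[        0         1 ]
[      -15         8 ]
λ = 3, 5

Solve det(Q - λI) = 0. For a 2×2 matrix the characteristic equation is λ² - (trace)λ + det = 0.
trace(Q) = a + d = 0 + 8 = 8.
det(Q) = a*d - b*c = (0)*(8) - (1)*(-15) = 0 + 15 = 15.
Characteristic equation: λ² - (8)λ + (15) = 0.
Discriminant = (8)² - 4*(15) = 64 - 60 = 4.
λ = (8 ± √4) / 2 = (8 ± 2) / 2 = 3, 5.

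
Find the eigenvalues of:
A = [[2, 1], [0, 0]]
λ = 0, 2

Solve det(A - λI) = 0. For a 2×2 matrix this is λ² - (trace)λ + det = 0.
trace(A) = 2 + 0 = 2.
det(A) = (2)*(0) - (1)*(0) = 0 - 0 = 0.
Characteristic equation: λ² - (2)λ + (0) = 0.
Discriminant: (2)² - 4*(0) = 4 - 0 = 4.
Roots: λ = (2 ± √4) / 2 = 0, 2.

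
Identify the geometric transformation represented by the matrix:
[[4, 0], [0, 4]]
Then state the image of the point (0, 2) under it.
uniform scaling by factor 4; image of (0, 2) is (0, 8)

This is a diagonal matrix with equal entries 4, so it scales both axes by the same factor 4.
The matrix [[4, 0], [0, 4]] represents: uniform scaling by factor 4.
Applying it to (0, 2): [4·0 + 0·2, 0·0 + 4·2] = (0, 8).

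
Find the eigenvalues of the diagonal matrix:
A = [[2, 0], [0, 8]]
λ₁ = 2, λ₂ = 8

The characteristic polynomial of A is det(A - λI) = (2 - λ)(8 - λ) = 0.
The roots are λ = 2 and λ = 8, so the eigenvalues are the diagonal entries.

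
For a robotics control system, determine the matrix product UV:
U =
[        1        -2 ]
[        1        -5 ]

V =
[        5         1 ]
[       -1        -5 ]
UV =
[        7        11 ]
[       10        26 ]

Matrix multiplication: (UV)[i][j] = sum over k of U[i][k] * V[k][j].
  (UV)[0][0] = (1)*(5) + (-2)*(-1) = 7
  (UV)[0][1] = (1)*(1) + (-2)*(-5) = 11
  (UV)[1][0] = (1)*(5) + (-5)*(-1) = 10
  (UV)[1][1] = (1)*(1) + (-5)*(-5) = 26
UV =
[        7        11 ]
[       10        26 ]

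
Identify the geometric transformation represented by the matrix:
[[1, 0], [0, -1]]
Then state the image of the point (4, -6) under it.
reflection across the x-axis; image of (4, -6) is (4, 6)

This is a symmetric orthogonal matrix with determinant -1, which characterizes a reflection in ℝ².
The matrix [[1, 0], [0, -1]] represents: reflection across the x-axis.
Applying it to (4, -6): [1·4 + 0·-6, 0·4 + -1·-6] = (4, 6).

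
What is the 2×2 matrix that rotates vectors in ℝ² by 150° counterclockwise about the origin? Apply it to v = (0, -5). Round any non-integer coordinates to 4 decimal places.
R = [[-√3/2, -1/2], [1/2, -√3/2]]; R·v = (2.5000, 4.3301)

A counterclockwise rotation by angle θ in ℝ² has matrix R(θ) = [[cos θ, -sin θ], [sin θ, cos θ]].
For θ = 150°: cos θ = -√3/2, sin θ = 1/2.
R(150°) = [[-√3/2, -1/2], [1/2, -√3/2]].
R·v = [-√3/2·0 + (-1/2)·-5, 1/2·0 + -√3/2·-5] = (2.5000, 4.3301).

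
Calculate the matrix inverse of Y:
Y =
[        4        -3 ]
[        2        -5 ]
det(Y) = -14
Y⁻¹ =
[     5/14     -3/14 ]
[      1/7      -2/7 ]

For a 2×2 matrix Y = [[a, b], [c, d]] with det(Y) ≠ 0, Y⁻¹ = (1/det(Y)) * [[d, -b], [-c, a]].
det(Y) = (4)*(-5) - (-3)*(2) = -20 + 6 = -14.
Y⁻¹ = (1/-14) * [[-5, 3], [-2, 4]].
Dividing each entry by -14 and reducing:
Y⁻¹ =
[     5/14     -3/14 ]
[      1/7      -2/7 ]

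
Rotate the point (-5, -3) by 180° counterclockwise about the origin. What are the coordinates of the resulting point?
(5, 3)

Rotation matrix R(θ) = [[cos θ, -sin θ], [sin θ, cos θ]]; for θ = 180°:
R = [[-1, 0], [0, -1]]
Result: R × [-5, -3]ᵀ = [-1·-5 + (0)·-3, 0·-5 + (-1)·-3]ᵀ = (5, 3)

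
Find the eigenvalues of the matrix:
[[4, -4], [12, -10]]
λ = -4 and λ = -2

Characteristic equation: det(A - λI) = 0
λ² - (trace)λ + (det) = 0
λ² - (-6)λ + (8) = 0
λ² + 6λ + 8 = 0
Solving: λ = -4, -2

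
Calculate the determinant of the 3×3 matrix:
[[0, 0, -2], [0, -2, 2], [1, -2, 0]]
-4

Expansion along first row:
det = 0·det([[-2,2],[-2,0]]) - 0·det([[0,2],[1,0]]) + -2·det([[0,-2],[1,-2]])
    = 0·(-2·0 - 2·-2) - 0·(0·0 - 2·1) + -2·(0·-2 - -2·1)
    = 0·4 - 0·-2 + -2·2
    = 0 + 0 + -4 = -4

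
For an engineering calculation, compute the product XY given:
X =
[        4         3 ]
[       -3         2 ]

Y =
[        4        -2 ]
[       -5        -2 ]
XY =
[        1       -14 ]
[      -22         2 ]

Matrix multiplication: (XY)[i][j] = sum over k of X[i][k] * Y[k][j].
  (XY)[0][0] = (4)*(4) + (3)*(-5) = 1
  (XY)[0][1] = (4)*(-2) + (3)*(-2) = -14
  (XY)[1][0] = (-3)*(4) + (2)*(-5) = -22
  (XY)[1][1] = (-3)*(-2) + (2)*(-2) = 2
XY =
[        1       -14 ]
[      -22         2 ]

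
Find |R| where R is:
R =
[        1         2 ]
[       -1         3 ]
det(R) = 5

For a 2×2 matrix [[a, b], [c, d]], det = a*d - b*c.
det(R) = (1)*(3) - (2)*(-1) = 3 + 2 = 5.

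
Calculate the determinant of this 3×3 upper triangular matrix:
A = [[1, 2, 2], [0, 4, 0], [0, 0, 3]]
12

The determinant of a triangular matrix is the product of its diagonal entries (the off-diagonal entries above the diagonal do not affect it).
det(A) = (1) * (4) * (3) = 12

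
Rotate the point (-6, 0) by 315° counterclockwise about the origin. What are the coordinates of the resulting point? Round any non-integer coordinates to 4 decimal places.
(-4.2426, 4.2426)

Rotation matrix R(θ) = [[cos θ, -sin θ], [sin θ, cos θ]]; for θ = 315°:
R = [[√2/2, √2/2], [-√2/2, √2/2]]
Result: R × [-6, 0]ᵀ = [√2/2·-6 + (√2/2)·0, -√2/2·-6 + (√2/2)·0]ᵀ = (-4.2426, 4.2426)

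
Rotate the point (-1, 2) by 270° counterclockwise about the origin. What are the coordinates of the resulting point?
(2, 1)

Rotation matrix R(θ) = [[cos θ, -sin θ], [sin θ, cos θ]]; for θ = 270°:
R = [[0, 1], [-1, 0]]
Result: R × [-1, 2]ᵀ = [0·-1 + (1)·2, -1·-1 + (0)·2]ᵀ = (2, 1)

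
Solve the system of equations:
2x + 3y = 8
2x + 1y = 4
x = 1, y = 2

Use elimination (row reduction):
Equation 1: 2x + 3y = 8.
Equation 2: 2x + 1y = 4.
Multiply Eq1 by 2 and Eq2 by 2: 4x + 6y = 16;  4x + 2y = 8.
Subtract: (-4)y = -8, so y = 2.
Back-substitute into Eq1: 2x + 3*(2) = 8, so x = 1.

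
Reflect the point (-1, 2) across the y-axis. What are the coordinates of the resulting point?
(1, 2)

Reflection across y-axis: (-1, 2) → (1, 2)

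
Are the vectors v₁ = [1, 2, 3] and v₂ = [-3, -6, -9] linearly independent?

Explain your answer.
No, linearly dependent (v₂ = -3·v₁)

Check whether there is a scalar k with v₂ = k·v₁.
Comparing components, k = -3 satisfies -3·[1, 2, 3] = [-3, -6, -9].
Since v₂ is a scalar multiple of v₁, the two vectors are linearly dependent.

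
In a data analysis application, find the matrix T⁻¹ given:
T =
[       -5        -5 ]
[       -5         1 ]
det(T) = -30
T⁻¹ =
[    -1/30      -1/6 ]
[     -1/6       1/6 ]

For a 2×2 matrix T = [[a, b], [c, d]] with det(T) ≠ 0, T⁻¹ = (1/det(T)) * [[d, -b], [-c, a]].
det(T) = (-5)*(1) - (-5)*(-5) = -5 - 25 = -30.
T⁻¹ = (1/-30) * [[1, 5], [5, -5]].
Dividing each entry by -30 and reducing:
T⁻¹ =
[    -1/30      -1/6 ]
[     -1/6       1/6 ]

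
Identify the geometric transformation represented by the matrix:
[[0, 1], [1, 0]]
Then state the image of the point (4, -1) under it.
reflection across the line y = x; image of (4, -1) is (-1, 4)

This is a symmetric orthogonal matrix with determinant -1, which characterizes a reflection in ℝ².
The matrix [[0, 1], [1, 0]] represents: reflection across the line y = x.
Applying it to (4, -1): [0·4 + 1·-1, 1·4 + 0·-1] = (-1, 4).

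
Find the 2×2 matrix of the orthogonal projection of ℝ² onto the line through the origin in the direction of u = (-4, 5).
[[16/41, -20/41], [-20/41, 25/41]]

The orthogonal projection onto the line spanned by a nonzero vector u = (a, b) has matrix P = (u uᵀ) / (uᵀ u) = (1/(a² + b²)) · [[a², ab], [ab, b²]].
Here u = (-4, 5), so a² + b² = 16 + 25 = 41.
P = (1/41) · [[16, -20], [-20, 25]] = [[16/41, -20/41], [-20/41, 25/41]].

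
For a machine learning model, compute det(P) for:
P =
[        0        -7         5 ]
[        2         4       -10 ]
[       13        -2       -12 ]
det(P) = 462

Expand along row 0 (cofactor expansion): det(P) = a*(e*i - f*h) - b*(d*i - f*g) + c*(d*h - e*g), where the 3×3 is [[a, b, c], [d, e, f], [g, h, i]].
Minor M_00 = (4)*(-12) - (-10)*(-2) = -48 - 20 = -68.
Minor M_01 = (2)*(-12) - (-10)*(13) = -24 + 130 = 106.
Minor M_02 = (2)*(-2) - (4)*(13) = -4 - 52 = -56.
det(P) = (0)*(-68) - (-7)*(106) + (5)*(-56) = 0 + 742 - 280 = 462.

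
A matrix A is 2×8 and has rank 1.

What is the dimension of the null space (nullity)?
7

The rank-nullity theorem for an m×n matrix states:
rank(A) + nullity(A) = n (the number of columns).
Here n = 8 and rank(A) = 1, so nullity(A) = 8 - 1 = 7.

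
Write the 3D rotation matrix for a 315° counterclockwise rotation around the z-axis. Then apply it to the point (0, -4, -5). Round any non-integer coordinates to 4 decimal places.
R = [[√2/2, √2/2, 0], [-√2/2, √2/2, 0], [0, 0, 1]]; R·(0, -4, -5) = (-2.8284, -2.8284, -5.0000)

Rotation matrix for 315° around z-axis:
cos(315°) = √2/2, sin(315°) = -√2/2
R = [[√2/2, √2/2, 0], [-√2/2, √2/2, 0], [0, 0, 1]]
Apply to (0, -4, -5): R·[0, -4, -5]ᵀ = (-2.8284, -2.8284, -5.0000)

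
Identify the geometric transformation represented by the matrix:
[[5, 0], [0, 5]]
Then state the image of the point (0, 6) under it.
uniform scaling by factor 5; image of (0, 6) is (0, 30)

This is a diagonal matrix with equal entries 5, so it scales both axes by the same factor 5.
The matrix [[5, 0], [0, 5]] represents: uniform scaling by factor 5.
Applying it to (0, 6): [5·0 + 0·6, 0·0 + 5·6] = (0, 30).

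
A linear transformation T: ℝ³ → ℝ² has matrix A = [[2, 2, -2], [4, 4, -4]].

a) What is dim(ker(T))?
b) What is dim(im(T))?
dim(ker) = 2, dim(im) = 1

Observe that row 2 = 2 × row 1 (so the rows are linearly dependent).
Thus rank(A) = 1 (only one linearly independent row).
dim(im(T)) = rank(A) = 1.
By the rank-nullity theorem applied to T: ℝ³ → ℝ², rank(A) + nullity(A) = 3 (the domain dimension), so dim(ker(T)) = 3 - 1 = 2.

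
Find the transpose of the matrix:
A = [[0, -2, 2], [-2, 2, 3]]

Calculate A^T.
[[0, -2], [-2, 2], [2, 3]]

The transpose sends entry (i,j) to (j,i); rows become columns.
Row 0 of A: [0, -2, 2] -> column 0 of A^T.
Row 1 of A: [-2, 2, 3] -> column 1 of A^T.
A^T = [[0, -2], [-2, 2], [2, 3]]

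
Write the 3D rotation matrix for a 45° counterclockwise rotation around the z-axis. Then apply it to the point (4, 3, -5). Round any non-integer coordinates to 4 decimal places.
R = [[√2/2, -√2/2, 0], [√2/2, √2/2, 0], [0, 0, 1]]; R·(4, 3, -5) = (0.7071, 4.9497, -5.0000)

Rotation matrix for 45° around z-axis:
cos(45°) = √2/2, sin(45°) = √2/2
R = [[√2/2, -√2/2, 0], [√2/2, √2/2, 0], [0, 0, 1]]
Apply to (4, 3, -5): R·[4, 3, -5]ᵀ = (0.7071, 4.9497, -5.0000)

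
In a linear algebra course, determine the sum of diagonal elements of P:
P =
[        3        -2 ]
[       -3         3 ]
tr(P) = 3 + 3 = 6

The trace of a square matrix is the sum of its diagonal entries.
Diagonal entries of P: P[0][0] = 3, P[1][1] = 3.
tr(P) = 3 + 3 = 6.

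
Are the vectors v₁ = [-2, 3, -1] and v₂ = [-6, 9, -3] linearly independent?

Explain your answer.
No, linearly dependent (v₂ = 3·v₁)

Check whether there is a scalar k with v₂ = k·v₁.
Comparing components, k = 3 satisfies 3·[-2, 3, -1] = [-6, 9, -3].
Since v₂ is a scalar multiple of v₁, the two vectors are linearly dependent.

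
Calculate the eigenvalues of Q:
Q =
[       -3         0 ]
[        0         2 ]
λ = -3, 2

Solve det(Q - λI) = 0. For a 2×2 matrix the characteristic equation is λ² - (trace)λ + det = 0.
trace(Q) = a + d = -3 + 2 = -1.
det(Q) = a*d - b*c = (-3)*(2) - (0)*(0) = -6 - 0 = -6.
Characteristic equation: λ² - (-1)λ + (-6) = 0.
Discriminant = (-1)² - 4*(-6) = 1 + 24 = 25.
λ = (-1 ± √25) / 2 = (-1 ± 5) / 2 = -3, 2.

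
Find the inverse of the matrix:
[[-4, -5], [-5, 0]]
[[0, -1/5], [-1/5, 4/25]]

For [[a,b],[c,d]], inverse = (1/det)·[[d,-b],[-c,a]]
det = -4·0 - -5·-5 = -25
Inverse = (1/-25)·[[0, 5], [5, -4]]
        = [[0, -1/5], [-1/5, 4/25]]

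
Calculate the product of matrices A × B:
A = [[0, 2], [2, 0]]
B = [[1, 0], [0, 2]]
[[0, 4], [2, 0]]

Matrix multiplication:
C[0][0] = 0×1 + 2×0 = 0
C[0][1] = 0×0 + 2×2 = 4
C[1][0] = 2×1 + 0×0 = 2
C[1][1] = 2×0 + 0×2 = 0
Result: [[0, 4], [2, 0]]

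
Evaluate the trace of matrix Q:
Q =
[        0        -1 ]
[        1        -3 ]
tr(Q) = 0 - 3 = -3

The trace of a square matrix is the sum of its diagonal entries.
Diagonal entries of Q: Q[0][0] = 0, Q[1][1] = -3.
tr(Q) = 0 - 3 = -3.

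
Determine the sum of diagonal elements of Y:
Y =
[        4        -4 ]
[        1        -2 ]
tr(Y) = 4 - 2 = 2

The trace of a square matrix is the sum of its diagonal entries.
Diagonal entries of Y: Y[0][0] = 4, Y[1][1] = -2.
tr(Y) = 4 - 2 = 2.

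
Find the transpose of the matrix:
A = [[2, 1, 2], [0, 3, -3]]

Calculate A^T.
[[2, 0], [1, 3], [2, -3]]

The transpose sends entry (i,j) to (j,i); rows become columns.
Row 0 of A: [2, 1, 2] -> column 0 of A^T.
Row 1 of A: [0, 3, -3] -> column 1 of A^T.
A^T = [[2, 0], [1, 3], [2, -3]]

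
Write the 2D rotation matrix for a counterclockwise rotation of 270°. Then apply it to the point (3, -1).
R = [[0, 1], [-1, 0]]; R·(3, -1) = (-1, -3)

Rotation matrix formula: R(θ) = [[cos θ, -sin θ], [sin θ, cos θ]]
For θ = 270°:
cos(270°) = 0
sin(270°) = -1
R = [[0, 1], [-1, 0]]
Apply to (3, -1): [0·3 + (1)·-1, -1·3 + 0·-1] = (-1, -3)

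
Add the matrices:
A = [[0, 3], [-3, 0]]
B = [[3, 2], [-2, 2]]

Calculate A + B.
[[3, 5], [-5, 2]]

Add corresponding elements:
(0)+(3)=3
(3)+(2)=5
(-3)+(-2)=-5
(0)+(2)=2
A + B = [[3, 5], [-5, 2]]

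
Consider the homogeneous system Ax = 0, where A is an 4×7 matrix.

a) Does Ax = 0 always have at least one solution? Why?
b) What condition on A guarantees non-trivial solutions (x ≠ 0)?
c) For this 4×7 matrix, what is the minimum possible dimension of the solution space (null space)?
a) Yes, x = 0 is always a solution. b) When A has linearly dependent columns (rank < n). c) Minimum nullity = 3.

a) x = 0 satisfies A·0 = 0, so the zero vector is always a solution.
b) Non-trivial solutions exist iff the columns of A are linearly dependent, equivalently rank(A) < n (the number of columns).
c) By rank-nullity, rank(A) + nullity(A) = n = 7. Since A has only 4 rows, rank(A) ≤ 4, so nullity(A) ≥ 7 - 4 = 3.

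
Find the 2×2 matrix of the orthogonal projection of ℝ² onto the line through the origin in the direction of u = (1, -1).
[[1/2, -1/2], [-1/2, 1/2]]

The orthogonal projection onto the line spanned by a nonzero vector u = (a, b) has matrix P = (u uᵀ) / (uᵀ u) = (1/(a² + b²)) · [[a², ab], [ab, b²]].
Here u = (1, -1), so a² + b² = 1 + 1 = 2.
P = (1/2) · [[1, -1], [-1, 1]] = [[1/2, -1/2], [-1/2, 1/2]].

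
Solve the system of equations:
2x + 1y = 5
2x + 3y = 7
x = 2, y = 1

Use elimination (row reduction):
Equation 1: 2x + 1y = 5.
Equation 2: 2x + 3y = 7.
Multiply Eq1 by 2 and Eq2 by 2: 4x + 2y = 10;  4x + 6y = 14.
Subtract: (4)y = 4, so y = 1.
Back-substitute into Eq1: 2x + 1*(1) = 5, so x = 2.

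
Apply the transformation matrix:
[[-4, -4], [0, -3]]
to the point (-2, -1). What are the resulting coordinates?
(12, 3)

Matrix multiplication:
[[-4, -4], [0, -3]] × [-2, -1]ᵀ
= [-4×-2 + -4×-1, 0×-2 + -3×-1]ᵀ
= [12.0000, 3.0000]ᵀ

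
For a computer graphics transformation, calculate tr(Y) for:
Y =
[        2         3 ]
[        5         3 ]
tr(Y) = 2 + 3 = 5

The trace of a square matrix is the sum of its diagonal entries.
Diagonal entries of Y: Y[0][0] = 2, Y[1][1] = 3.
tr(Y) = 2 + 3 = 5.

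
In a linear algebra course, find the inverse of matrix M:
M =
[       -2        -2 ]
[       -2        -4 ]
det(M) = 4
M⁻¹ =
[       -1       1/2 ]
[      1/2      -1/2 ]

For a 2×2 matrix M = [[a, b], [c, d]] with det(M) ≠ 0, M⁻¹ = (1/det(M)) * [[d, -b], [-c, a]].
det(M) = (-2)*(-4) - (-2)*(-2) = 8 - 4 = 4.
M⁻¹ = (1/4) * [[-4, 2], [2, -2]].
Dividing each entry by 4 and reducing:
M⁻¹ =
[       -1       1/2 ]
[      1/2      -1/2 ]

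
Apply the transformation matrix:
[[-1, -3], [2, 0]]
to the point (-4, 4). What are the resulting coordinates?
(-8, -8)

Matrix multiplication:
[[-1, -3], [2, 0]] × [-4, 4]ᵀ
= [-1×-4 + -3×4, 2×-4 + 0×4]ᵀ
= [-8.0000, -8.0000]ᵀ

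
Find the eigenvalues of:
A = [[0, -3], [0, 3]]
λ = 0, 3

Solve det(A - λI) = 0. For a 2×2 matrix this is λ² - (trace)λ + det = 0.
trace(A) = 0 + 3 = 3.
det(A) = (0)*(3) - (-3)*(0) = 0 - 0 = 0.
Characteristic equation: λ² - (3)λ + (0) = 0.
Discriminant: (3)² - 4*(0) = 9 - 0 = 9.
Roots: λ = (3 ± √9) / 2 = 0, 3.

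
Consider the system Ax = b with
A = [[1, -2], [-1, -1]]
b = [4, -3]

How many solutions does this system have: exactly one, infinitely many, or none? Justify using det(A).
Exactly one solution

Compute det(A) = (1)*(-1) - (-2)*(-1) = -3.
Because det(A) ≠ 0, A is invertible and Ax = b has a unique solution for every b (here x = A⁻¹ b).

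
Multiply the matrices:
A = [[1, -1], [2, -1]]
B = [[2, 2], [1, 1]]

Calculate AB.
[[1, 1], [3, 3]]

Each entry (i,j) of AB = sum over k of A[i][k]*B[k][j].
(AB)[0][0] = (1)*(2) + (-1)*(1) = 1
(AB)[0][1] = (1)*(2) + (-1)*(1) = 1
(AB)[1][0] = (2)*(2) + (-1)*(1) = 3
(AB)[1][1] = (2)*(2) + (-1)*(1) = 3
AB = [[1, 1], [3, 3]]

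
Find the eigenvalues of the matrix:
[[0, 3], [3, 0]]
λ = -3 and λ = 3

Characteristic equation: det(A - λI) = 0
λ² - (trace)λ + (det) = 0
λ² - (0)λ + (-9) = 0
λ² - 0λ - 9 = 0
Solving: λ = -3, 3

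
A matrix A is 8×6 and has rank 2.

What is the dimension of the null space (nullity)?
4

The rank-nullity theorem for an m×n matrix states:
rank(A) + nullity(A) = n (the number of columns).
Here n = 6 and rank(A) = 2, so nullity(A) = 6 - 2 = 4.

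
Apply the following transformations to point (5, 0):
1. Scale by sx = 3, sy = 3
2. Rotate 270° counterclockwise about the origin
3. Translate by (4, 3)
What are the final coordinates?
(4, -12)

Step 1: Scale → (15, 0)
Step 2: Rotate 270° → (0, -15)
Step 3: Translate → (4, -12)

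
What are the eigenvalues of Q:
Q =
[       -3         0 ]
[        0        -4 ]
λ = -4, -3

Solve det(Q - λI) = 0. For a 2×2 matrix the characteristic equation is λ² - (trace)λ + det = 0.
trace(Q) = a + d = -3 - 4 = -7.
det(Q) = a*d - b*c = (-3)*(-4) - (0)*(0) = 12 - 0 = 12.
Characteristic equation: λ² - (-7)λ + (12) = 0.
Discriminant = (-7)² - 4*(12) = 49 - 48 = 1.
λ = (-7 ± √1) / 2 = (-7 ± 1) / 2 = -4, -3.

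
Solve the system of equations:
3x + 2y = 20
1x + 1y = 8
x = 4, y = 4

Use elimination (row reduction):
Equation 1: 3x + 2y = 20.
Equation 2: 1x + 1y = 8.
Multiply Eq1 by 1 and Eq2 by 3: 3x + 2y = 20;  3x + 3y = 24.
Subtract: (1)y = 4, so y = 4.
Back-substitute into Eq1: 3x + 2*(4) = 20, so x = 4.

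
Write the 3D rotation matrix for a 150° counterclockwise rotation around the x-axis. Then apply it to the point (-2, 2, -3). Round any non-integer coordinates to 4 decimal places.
R = [[1, 0, 0], [0, -√3/2, -1/2], [0, 1/2, -√3/2]]; R·(-2, 2, -3) = (-2.0000, -0.2321, 3.5981)

Rotation matrix for 150° around x-axis:
cos(150°) = -√3/2, sin(150°) = 1/2
R = [[1, 0, 0], [0, -√3/2, -1/2], [0, 1/2, -√3/2]]
Apply to (-2, 2, -3): R·[-2, 2, -3]ᵀ = (-2.0000, -0.2321, 3.5981)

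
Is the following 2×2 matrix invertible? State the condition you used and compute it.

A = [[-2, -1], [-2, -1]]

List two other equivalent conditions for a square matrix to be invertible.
No, not invertible; det(A) = 0 (two rows are equal, so the rows are linearly dependent). Equivalent conditions (failing for this A): rank(A) < 2; Ax = 0 has non-trivial solutions; 0 is an eigenvalue; the columns are linearly dependent.

To check invertibility, compute det(A).
In this matrix, row 0 and the last row are identical, so one row is a scalar multiple of another and the rows are linearly dependent.
A matrix with linearly dependent rows has det = 0 and is not invertible.
Equivalent failed conditions:
- rank(A) < 2.
- Ax = 0 has non-trivial solutions.
- 0 is an eigenvalue.
- The columns are linearly dependent.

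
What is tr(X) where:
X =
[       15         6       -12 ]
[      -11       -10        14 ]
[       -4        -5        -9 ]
tr(X) = 15 - 10 - 9 = -4

The trace of a square matrix is the sum of its diagonal entries.
Diagonal entries of X: X[0][0] = 15, X[1][1] = -10, X[2][2] = -9.
tr(X) = 15 - 10 - 9 = -4.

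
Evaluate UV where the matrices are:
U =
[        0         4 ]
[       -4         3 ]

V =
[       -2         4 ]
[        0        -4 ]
UV =
[        0       -16 ]
[        8       -28 ]

Matrix multiplication: (UV)[i][j] = sum over k of U[i][k] * V[k][j].
  (UV)[0][0] = (0)*(-2) + (4)*(0) = 0
  (UV)[0][1] = (0)*(4) + (4)*(-4) = -16
  (UV)[1][0] = (-4)*(-2) + (3)*(0) = 8
  (UV)[1][1] = (-4)*(4) + (3)*(-4) = -28
UV =
[        0       -16 ]
[        8       -28 ]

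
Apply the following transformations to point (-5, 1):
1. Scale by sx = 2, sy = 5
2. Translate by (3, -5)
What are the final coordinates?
(-7, 0)

Step 1: Scale (-5, 1) by (sx, sy) = (2, 5) → (-10, 5)
Step 2: Translate by (3, -5) → (-7, 0)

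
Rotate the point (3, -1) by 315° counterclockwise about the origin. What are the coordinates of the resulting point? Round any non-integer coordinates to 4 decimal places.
(1.4142, -2.8284)

Rotation matrix R(θ) = [[cos θ, -sin θ], [sin θ, cos θ]]; for θ = 315°:
R = [[√2/2, √2/2], [-√2/2, √2/2]]
Result: R × [3, -1]ᵀ = [√2/2·3 + (√2/2)·-1, -√2/2·3 + (√2/2)·-1]ᵀ = (1.4142, -2.8284)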